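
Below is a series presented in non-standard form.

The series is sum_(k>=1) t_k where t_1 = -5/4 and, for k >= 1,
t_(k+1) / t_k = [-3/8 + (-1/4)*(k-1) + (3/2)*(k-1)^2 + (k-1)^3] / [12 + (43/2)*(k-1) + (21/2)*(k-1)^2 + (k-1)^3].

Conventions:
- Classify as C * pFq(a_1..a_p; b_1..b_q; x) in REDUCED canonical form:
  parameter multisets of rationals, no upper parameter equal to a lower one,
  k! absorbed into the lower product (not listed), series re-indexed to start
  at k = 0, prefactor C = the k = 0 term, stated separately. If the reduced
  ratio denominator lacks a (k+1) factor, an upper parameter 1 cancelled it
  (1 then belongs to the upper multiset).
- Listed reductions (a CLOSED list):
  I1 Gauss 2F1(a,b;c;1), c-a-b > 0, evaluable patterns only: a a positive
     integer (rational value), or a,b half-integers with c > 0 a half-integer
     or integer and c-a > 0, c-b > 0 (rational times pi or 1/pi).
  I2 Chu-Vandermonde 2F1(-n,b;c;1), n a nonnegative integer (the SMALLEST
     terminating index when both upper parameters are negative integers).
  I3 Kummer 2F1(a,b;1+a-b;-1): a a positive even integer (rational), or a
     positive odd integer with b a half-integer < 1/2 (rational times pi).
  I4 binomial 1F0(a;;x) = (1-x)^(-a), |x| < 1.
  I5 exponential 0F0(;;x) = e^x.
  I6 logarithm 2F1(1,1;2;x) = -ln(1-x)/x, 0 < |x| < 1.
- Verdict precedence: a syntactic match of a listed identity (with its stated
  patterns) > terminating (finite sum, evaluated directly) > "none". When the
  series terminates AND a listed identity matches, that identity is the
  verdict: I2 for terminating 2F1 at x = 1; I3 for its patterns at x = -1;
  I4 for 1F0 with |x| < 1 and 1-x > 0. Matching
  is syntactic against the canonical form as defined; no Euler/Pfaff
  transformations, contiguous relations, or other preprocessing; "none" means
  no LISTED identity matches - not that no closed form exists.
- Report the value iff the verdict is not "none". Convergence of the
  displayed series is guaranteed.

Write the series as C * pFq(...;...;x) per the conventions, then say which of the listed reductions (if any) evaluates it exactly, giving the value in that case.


The series (x = 1) is 2F1: upper {-1/2, 1/2}, lower {8}, prefactor -5/4. Verdict: this is Gauss (I1, half-integer pattern) (x = 1; upper {-1/2, 1/2} half-integers, c = 8 in the evaluable pattern). Sum: (-2097152/552123) / pi.

Key observation: x = 1 and the ratio is unreduced: k + 3/2 divides both sides (C = -5/4).
Step ratio: r(k) = 1 * (k-1/2) (k+1/2) / [(k+8) (k+1)] - poly over poly, x = 1 from leading terms; C = -5/4 at k = 0.


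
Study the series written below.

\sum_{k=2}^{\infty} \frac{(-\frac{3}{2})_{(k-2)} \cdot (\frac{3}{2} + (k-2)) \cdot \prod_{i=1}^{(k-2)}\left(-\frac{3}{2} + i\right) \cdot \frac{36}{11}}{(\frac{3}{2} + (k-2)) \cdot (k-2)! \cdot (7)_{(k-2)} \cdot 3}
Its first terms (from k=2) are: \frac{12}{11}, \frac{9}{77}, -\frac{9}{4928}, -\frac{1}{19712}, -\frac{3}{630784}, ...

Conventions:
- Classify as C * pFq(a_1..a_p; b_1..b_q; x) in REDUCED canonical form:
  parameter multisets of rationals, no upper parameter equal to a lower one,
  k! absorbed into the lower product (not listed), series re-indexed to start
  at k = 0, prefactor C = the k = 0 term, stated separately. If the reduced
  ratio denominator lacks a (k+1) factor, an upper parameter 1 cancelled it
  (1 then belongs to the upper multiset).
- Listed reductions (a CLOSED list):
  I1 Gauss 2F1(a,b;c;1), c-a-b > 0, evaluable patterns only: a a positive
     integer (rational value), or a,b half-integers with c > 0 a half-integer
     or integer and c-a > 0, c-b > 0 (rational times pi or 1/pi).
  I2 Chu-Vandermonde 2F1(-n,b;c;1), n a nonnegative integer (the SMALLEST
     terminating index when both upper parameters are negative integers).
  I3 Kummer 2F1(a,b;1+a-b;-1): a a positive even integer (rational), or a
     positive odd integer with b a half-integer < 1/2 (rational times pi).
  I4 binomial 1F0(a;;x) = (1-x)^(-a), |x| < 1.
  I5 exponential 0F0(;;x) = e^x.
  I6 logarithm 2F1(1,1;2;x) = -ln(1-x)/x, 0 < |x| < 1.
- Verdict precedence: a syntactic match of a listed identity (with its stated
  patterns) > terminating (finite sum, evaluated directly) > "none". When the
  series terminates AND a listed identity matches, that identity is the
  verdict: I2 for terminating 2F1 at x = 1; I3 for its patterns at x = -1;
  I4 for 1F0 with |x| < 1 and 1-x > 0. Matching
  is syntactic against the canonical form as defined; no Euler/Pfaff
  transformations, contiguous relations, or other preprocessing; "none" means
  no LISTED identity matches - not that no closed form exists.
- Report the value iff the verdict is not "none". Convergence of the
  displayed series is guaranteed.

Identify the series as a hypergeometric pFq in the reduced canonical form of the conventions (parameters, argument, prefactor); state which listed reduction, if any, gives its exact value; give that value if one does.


The series (x = 1) is 2F1: upper {-\frac{3}{2}, -\frac{1}{2}}, lower {7}, prefactor \frac{12}{11}. Verdict: this is the half-integer Gauss pattern (I1) (x = 1; upper {-\frac{3}{2}, -\frac{1}{2}} half-integers, c = 7 in the evaluable pattern). Sum: \frac{268435456}{70855785} / \pi.

Structural cue: x = 1 and the running product (C = 12/11) telescopes to a rising factorial.
Ratio: r(k) = 1 * (k-\frac{3}{2}) (k-\frac{1}{2}) / [(k+7) (k+1)] - rational; roots negated = parameters, x = 1, C = \frac{12}{11}.


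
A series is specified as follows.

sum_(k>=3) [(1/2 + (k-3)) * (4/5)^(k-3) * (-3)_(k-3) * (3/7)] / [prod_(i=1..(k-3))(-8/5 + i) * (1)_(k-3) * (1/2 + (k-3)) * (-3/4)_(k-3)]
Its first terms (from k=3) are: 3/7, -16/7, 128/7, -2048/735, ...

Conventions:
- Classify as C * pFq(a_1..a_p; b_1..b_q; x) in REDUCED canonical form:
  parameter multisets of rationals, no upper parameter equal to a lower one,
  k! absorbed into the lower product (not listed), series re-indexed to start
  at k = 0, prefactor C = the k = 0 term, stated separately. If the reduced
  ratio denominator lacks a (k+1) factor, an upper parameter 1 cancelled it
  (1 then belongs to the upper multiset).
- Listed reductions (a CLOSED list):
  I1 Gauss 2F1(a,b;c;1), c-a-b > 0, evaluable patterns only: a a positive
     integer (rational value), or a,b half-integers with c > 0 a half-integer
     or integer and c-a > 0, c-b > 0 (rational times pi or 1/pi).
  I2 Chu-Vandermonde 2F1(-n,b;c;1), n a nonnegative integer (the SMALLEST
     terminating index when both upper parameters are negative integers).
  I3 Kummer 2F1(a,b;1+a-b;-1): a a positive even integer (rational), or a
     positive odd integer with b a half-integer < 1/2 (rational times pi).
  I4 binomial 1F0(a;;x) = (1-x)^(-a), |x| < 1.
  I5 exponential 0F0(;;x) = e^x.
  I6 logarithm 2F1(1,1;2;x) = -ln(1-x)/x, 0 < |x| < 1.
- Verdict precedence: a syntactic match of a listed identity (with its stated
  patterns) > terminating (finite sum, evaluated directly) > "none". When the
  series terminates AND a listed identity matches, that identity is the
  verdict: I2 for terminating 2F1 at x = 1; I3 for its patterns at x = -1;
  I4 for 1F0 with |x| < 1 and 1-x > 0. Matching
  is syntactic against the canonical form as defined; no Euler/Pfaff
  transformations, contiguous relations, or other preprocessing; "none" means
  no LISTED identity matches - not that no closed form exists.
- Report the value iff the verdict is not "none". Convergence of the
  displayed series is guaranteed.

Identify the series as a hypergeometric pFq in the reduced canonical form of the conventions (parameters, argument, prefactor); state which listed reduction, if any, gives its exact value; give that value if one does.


Canonical form: C = 3/7 times 1F2 with upper {-3}, lower {-3/4, -3/5}, x = 4/5. Verdict: terminating (-3 upstairs). 4 nonzero terms in all; added directly. Its exact value is 10027/735.

Structural cue: x = (4/5) and (1)_k (prefactor 3/7) is k! itself.
Term ratio: r(k) = (4/5) * (k-3) / [(k-3/4) (k-3/5) (k+1)] - rational in k, leading ratio (4/5); with t_0 = 3/7, classification follows.


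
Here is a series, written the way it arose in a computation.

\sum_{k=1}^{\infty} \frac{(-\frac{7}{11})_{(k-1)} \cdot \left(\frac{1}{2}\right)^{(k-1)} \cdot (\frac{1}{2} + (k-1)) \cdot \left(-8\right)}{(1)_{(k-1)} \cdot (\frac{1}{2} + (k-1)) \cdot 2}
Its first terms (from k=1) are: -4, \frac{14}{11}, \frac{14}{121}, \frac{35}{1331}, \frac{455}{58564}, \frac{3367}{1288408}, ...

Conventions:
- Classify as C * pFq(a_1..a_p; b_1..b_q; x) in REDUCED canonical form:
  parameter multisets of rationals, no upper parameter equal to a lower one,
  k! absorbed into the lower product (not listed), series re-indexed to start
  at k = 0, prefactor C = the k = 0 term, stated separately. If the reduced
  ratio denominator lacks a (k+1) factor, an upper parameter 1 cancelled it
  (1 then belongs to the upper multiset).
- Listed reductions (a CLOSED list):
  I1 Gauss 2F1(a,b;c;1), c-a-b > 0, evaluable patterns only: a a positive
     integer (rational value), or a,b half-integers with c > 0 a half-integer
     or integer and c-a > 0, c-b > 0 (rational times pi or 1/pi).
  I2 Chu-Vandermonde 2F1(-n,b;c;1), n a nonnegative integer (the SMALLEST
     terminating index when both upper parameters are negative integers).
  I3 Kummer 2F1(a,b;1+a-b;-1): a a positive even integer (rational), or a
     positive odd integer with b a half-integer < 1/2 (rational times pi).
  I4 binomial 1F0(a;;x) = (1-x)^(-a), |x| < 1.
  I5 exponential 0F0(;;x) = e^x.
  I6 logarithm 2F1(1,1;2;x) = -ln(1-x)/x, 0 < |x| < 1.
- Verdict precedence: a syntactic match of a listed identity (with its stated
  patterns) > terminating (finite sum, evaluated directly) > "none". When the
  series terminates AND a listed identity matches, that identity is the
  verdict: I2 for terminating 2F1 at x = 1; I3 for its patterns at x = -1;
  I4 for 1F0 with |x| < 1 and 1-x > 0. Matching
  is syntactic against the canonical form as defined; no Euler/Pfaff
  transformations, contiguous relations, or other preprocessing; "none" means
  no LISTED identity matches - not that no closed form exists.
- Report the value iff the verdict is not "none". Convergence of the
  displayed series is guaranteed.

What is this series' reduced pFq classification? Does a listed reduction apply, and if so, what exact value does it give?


Classification (C = -4): 1F0 with upper {-\frac{7}{11}}, lower {-}, argument x = \frac{1}{2}. Verdict (x = \frac{1}{2}): the binomial series (I4) applies (the 1F0 binomial series: exponent 7/11, x = \frac{1}{2}). Exact value: \left(-4\right) \cdot \left(\frac{1}{2}\right)^{\frac{7}{11}}.

Key observation: t_0 being -4, (1)_k (C = -4) is k! itself.
Term ratio: r(k) = \frac{1}{2} * (k-\frac{7}{11}) / [(k+1)] - rational in k, leading ratio \frac{1}{2}; with t_0 = -4, classification follows.


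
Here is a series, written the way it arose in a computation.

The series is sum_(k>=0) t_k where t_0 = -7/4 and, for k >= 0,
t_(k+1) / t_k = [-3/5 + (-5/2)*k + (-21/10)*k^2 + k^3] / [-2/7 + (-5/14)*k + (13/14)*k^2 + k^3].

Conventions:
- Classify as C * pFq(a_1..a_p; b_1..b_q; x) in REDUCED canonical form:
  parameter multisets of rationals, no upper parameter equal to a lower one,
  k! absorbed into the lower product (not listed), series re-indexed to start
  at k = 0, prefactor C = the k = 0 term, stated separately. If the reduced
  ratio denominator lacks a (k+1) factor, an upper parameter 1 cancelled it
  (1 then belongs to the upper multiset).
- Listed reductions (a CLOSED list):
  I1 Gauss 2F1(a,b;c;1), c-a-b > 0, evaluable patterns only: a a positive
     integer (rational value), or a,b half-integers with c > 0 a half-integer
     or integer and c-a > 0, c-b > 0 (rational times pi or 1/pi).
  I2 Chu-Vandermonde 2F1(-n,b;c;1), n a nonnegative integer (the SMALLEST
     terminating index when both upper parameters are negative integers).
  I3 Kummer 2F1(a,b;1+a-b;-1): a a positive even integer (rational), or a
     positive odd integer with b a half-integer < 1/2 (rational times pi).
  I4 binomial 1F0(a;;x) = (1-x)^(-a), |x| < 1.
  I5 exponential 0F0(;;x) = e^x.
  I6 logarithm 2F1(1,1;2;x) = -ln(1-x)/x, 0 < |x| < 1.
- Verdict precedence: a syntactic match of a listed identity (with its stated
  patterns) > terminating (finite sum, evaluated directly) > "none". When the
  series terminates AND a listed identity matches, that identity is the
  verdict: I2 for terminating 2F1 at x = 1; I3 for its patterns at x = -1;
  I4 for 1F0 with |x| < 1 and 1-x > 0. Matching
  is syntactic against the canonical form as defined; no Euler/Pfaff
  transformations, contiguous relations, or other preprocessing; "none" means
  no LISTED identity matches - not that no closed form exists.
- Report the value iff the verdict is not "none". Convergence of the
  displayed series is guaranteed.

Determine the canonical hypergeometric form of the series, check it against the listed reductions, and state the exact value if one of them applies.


x = 1 here; the reduced form reads 2F1, upper {-3, 2/5}, lower {-4/7}, C = -7/4. Verdict (x = 1): Chu-Vandermonde (I2) applies (terminating 2F1 at x = 1 with n = 3, b = 2/5, c = -4/7). Its exact value is -357/2500.

Key step: with t_0 = -7/4, the ratio is unreduced: k + 1/2 divides both sides (C = -7/4, x = 1).
Step ratio: r(k) = 1 * (k-3) (k+2/5) / [(k-4/7) (k+1)] - poly over poly, x = 1 from leading terms; C = -7/4 at k = 0.


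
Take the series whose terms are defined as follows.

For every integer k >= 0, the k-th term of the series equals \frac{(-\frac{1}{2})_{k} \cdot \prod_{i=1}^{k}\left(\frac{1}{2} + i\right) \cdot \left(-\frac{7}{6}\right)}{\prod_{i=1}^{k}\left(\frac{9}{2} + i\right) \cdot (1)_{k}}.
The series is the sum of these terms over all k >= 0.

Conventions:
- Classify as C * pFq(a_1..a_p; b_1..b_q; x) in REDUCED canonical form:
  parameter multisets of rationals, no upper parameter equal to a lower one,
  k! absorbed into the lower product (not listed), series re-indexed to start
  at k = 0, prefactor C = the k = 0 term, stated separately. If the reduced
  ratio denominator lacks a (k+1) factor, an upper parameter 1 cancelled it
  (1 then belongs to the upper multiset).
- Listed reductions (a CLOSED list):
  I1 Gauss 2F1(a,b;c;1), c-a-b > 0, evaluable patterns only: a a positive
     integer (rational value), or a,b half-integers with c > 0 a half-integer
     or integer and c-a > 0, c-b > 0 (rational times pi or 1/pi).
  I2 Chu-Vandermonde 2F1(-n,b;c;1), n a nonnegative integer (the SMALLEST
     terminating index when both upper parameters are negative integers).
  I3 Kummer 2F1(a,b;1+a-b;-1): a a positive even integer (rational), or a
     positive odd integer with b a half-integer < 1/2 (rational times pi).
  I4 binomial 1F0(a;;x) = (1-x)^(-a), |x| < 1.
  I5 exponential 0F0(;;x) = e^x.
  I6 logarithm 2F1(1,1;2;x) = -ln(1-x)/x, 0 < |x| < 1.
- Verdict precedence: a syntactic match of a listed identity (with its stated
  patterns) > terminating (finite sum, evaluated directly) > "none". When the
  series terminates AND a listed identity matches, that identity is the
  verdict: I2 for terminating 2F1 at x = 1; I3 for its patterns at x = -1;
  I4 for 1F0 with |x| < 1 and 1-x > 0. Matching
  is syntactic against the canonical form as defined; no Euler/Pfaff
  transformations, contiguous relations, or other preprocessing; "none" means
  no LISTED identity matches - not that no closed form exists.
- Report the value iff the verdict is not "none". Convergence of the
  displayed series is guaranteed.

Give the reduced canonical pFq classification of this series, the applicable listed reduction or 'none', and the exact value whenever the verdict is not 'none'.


Classification (C = -\frac{7}{6}): 2F1 with upper {-\frac{1}{2}, \frac{3}{2}}, lower {\frac{11}{2}}, argument x = 1. Verdict: this is the half-integer Gauss pattern (I1) (x = 1; upper {-\frac{1}{2}, \frac{3}{2}} half-integers, c = \frac{11}{2} in the evaluable pattern). Exact value: \left(-\frac{5145}{16384}\right) \cdot \pi.

First insight: t_0 = -\frac{7}{6} here, and the running product (C = -7/6) telescopes to a rising factorial.
Ratio: r(k) = 1 * (k-\frac{1}{2}) (k+\frac{3}{2}) / [(k+\frac{11}{2}) (k+1)] ; factor over Q: parameters, x = 1, and C = -\frac{7}{6}.


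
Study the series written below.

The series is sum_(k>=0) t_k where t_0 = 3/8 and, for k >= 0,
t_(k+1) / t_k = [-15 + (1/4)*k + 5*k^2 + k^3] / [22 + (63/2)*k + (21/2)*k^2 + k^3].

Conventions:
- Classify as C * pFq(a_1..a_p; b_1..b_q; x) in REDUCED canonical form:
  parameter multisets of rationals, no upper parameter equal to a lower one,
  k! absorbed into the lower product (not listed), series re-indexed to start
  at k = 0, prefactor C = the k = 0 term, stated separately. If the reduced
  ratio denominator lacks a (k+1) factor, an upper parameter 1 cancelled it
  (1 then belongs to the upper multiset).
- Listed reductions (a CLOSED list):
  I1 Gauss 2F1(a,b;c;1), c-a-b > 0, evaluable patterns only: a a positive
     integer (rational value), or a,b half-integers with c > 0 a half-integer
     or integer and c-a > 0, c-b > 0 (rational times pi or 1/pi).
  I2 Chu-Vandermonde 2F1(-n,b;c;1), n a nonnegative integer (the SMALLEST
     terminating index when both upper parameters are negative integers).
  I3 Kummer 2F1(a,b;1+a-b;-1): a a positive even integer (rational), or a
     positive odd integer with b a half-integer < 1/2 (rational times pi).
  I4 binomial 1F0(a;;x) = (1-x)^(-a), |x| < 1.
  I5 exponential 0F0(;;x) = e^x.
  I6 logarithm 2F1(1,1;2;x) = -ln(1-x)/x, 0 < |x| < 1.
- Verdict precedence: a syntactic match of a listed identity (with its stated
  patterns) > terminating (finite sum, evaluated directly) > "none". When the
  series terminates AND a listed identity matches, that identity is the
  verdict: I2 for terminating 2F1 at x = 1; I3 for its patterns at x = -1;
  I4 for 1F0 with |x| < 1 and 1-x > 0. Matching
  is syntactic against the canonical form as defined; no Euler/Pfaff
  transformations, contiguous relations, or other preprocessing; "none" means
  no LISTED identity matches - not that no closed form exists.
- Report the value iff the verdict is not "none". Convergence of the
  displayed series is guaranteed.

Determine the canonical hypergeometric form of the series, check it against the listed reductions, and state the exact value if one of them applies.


This is 3/8 * 2F1(-3/2, 5/2; 11/2; 1) in reduced canonical form. Verdict at x = 1: the half-integer Gauss pattern (I1) matches (x = 1; upper {-3/2, 5/2} half-integers, c = 11/2 in the evaluable pattern). Hence: (6615/131072) * pi.

Key observation: with t_0 = 3/8, the parameter 4 appears in both the upper and lower lists and cancels.
Adjacent-term ratio: r(k) = 1 * (k-3/2) (k+5/2) / [(k+11/2) (k+1)] - rational in k. x = 1; t_0 = 3/8; negate the roots.


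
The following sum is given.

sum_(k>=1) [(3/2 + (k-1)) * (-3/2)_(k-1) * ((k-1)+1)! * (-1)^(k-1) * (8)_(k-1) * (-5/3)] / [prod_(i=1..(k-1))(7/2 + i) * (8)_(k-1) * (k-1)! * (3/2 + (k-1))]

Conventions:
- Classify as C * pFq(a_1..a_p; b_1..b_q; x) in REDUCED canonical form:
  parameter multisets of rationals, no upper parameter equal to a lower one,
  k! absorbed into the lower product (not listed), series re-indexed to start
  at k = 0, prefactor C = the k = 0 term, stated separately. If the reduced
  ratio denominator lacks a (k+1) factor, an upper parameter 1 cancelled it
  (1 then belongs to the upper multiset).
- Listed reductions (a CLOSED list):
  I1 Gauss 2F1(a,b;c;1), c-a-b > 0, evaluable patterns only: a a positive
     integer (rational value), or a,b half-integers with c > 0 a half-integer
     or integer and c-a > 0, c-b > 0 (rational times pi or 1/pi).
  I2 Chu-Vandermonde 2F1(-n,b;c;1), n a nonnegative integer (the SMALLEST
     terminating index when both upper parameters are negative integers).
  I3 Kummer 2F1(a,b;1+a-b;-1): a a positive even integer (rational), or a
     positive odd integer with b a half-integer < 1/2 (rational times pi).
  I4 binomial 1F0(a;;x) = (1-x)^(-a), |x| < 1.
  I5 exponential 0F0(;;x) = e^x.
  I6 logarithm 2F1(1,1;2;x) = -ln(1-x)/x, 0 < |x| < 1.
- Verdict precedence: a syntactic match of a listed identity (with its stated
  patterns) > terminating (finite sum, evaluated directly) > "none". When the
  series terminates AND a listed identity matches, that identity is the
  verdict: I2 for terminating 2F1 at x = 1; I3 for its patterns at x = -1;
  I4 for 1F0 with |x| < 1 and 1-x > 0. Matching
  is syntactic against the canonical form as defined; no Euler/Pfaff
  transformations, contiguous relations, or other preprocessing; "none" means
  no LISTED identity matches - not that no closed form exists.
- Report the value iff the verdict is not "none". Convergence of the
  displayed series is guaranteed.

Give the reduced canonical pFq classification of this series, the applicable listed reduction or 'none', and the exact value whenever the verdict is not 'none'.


The series (x = -1) is 2F1: upper {-3/2, 2}, lower {9/2}, prefactor -5/3. Verdict at x = -1: Kummer (I3) matches (x = -1; c = 9/2 equals 1+a-b for upper {-3/2, 2}: listed pattern). Sum: -35/12.

Key step: x = (-1) and the factorial ratio (C = -5/3) (k+a-1)!/(a-1)! is a rising factorial (a)_k.
Step ratio: r(k) = (-1) * (k-3/2) (k+2) / [(k+9/2) (k+1)] - rational; roots negated = parameters, x = (-1), C = -5/3.


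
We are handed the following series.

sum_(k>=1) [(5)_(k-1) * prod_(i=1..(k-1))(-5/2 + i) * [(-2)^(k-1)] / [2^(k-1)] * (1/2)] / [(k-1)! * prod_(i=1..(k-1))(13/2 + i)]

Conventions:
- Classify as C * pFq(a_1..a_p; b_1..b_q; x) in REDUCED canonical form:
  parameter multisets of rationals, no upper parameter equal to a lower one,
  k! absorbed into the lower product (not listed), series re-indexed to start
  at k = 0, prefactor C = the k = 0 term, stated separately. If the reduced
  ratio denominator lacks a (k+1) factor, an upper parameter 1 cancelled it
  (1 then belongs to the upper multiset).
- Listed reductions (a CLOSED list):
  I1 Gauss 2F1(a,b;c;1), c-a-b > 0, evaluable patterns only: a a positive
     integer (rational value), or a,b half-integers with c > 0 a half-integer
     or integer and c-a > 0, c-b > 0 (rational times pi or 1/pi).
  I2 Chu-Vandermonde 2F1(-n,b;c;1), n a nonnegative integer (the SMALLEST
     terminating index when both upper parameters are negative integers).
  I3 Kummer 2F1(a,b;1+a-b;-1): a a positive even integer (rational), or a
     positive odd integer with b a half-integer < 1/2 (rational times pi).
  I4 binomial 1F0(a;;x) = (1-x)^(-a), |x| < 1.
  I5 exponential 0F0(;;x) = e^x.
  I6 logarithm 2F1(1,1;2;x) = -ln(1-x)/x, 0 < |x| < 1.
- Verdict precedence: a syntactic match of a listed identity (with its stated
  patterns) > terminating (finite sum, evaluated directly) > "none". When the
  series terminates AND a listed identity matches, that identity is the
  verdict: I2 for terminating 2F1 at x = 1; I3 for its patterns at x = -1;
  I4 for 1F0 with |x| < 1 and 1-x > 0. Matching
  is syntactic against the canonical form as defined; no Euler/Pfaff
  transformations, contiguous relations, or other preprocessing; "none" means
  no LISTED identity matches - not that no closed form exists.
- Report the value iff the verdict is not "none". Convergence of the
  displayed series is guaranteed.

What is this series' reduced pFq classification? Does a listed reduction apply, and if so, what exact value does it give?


Classification (C = 1/2): 2F1 with upper {-3/2, 5}, lower {15/2}, argument x = -1. Verdict: this is Kummer (I3) (x = -1; c = 15/2 equals 1+a-b for upper {-3/2, 5}: listed pattern). Exact value: (45045/131072) * pi.

Structural cue: t_0 being 1/2, the two k-th powers (C = 1/2) combine into one argument.
Adjacent-term ratio: r(k) = (-1) * (k-3/2) (k+5) / [(k+15/2) (k+1)] - rational in k. x = (-1); t_0 = 1/2; negate the roots.


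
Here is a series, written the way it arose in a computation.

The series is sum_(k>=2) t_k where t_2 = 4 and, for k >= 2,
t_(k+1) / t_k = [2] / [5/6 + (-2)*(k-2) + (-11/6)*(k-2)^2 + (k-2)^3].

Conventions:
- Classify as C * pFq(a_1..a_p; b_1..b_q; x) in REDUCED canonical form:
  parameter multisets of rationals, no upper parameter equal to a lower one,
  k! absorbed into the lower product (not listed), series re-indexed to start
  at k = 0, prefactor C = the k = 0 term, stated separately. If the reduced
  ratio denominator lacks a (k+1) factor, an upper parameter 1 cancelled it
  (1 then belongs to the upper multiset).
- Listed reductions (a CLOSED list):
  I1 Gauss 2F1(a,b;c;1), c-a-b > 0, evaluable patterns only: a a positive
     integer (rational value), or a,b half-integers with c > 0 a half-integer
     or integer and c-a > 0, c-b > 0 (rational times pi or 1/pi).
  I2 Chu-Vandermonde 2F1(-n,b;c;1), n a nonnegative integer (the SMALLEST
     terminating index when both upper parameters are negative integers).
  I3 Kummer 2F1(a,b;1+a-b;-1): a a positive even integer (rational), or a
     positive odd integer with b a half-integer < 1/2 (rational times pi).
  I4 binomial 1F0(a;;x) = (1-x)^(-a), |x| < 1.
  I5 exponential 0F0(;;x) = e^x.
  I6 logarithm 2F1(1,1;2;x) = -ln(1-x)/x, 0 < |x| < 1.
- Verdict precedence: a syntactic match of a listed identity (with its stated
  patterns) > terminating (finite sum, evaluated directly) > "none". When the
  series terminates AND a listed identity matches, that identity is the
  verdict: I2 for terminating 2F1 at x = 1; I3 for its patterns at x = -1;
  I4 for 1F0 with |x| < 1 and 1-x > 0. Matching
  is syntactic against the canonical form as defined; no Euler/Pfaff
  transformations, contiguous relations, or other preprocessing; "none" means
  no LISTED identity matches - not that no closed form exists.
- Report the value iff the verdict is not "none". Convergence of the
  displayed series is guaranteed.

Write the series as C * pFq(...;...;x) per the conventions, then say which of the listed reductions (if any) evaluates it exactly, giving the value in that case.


The tell: t_0 = 4 here, and the expanded ratio factors over Q; C = 4, roots give parameters.
Term ratio: r(k) = 2 * 1 / [(k-5/2) (k-1/3) (k+1)] ; factor over Q: parameters, x = 2, and C = 4.

x = 2 here; the reduced form reads 0F2, upper {-}, lower {-5/2, -1/3}, C = 4. Verdict: none. A 0F2 with upper {-} fits none of I1-I6 at x = 2; the sum runs forever.


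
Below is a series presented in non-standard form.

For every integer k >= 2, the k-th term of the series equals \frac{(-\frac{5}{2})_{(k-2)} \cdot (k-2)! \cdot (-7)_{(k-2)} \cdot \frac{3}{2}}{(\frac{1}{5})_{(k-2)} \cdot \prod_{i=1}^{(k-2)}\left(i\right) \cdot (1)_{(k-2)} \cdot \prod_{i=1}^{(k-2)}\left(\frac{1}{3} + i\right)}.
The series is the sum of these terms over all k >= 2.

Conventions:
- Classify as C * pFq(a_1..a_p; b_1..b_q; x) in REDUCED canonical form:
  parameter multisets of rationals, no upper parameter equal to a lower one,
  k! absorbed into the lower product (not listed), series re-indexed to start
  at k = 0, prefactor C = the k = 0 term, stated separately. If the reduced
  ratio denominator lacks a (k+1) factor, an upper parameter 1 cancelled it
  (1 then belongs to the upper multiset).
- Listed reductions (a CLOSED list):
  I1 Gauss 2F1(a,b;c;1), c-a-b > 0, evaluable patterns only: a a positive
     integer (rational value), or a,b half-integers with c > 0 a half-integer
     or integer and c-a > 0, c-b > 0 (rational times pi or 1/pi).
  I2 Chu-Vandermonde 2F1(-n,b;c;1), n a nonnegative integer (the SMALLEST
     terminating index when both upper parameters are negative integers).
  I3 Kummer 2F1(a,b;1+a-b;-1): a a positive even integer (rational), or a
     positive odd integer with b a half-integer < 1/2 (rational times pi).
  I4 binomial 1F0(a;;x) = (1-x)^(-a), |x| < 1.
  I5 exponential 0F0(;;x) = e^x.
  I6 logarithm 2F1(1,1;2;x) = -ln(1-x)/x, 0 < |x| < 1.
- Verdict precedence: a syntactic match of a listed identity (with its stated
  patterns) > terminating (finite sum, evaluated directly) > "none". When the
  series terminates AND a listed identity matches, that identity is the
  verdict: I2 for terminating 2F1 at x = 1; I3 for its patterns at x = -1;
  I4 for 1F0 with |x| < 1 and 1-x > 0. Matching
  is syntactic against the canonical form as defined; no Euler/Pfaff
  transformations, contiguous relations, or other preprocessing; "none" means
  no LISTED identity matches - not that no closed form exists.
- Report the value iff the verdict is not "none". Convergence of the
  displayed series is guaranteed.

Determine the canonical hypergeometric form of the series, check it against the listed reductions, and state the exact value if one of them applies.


Canonical form: C = \frac{3}{2} times 2F2 with upper {-7, -\frac{5}{2}}, lower {\frac{1}{5}, \frac{4}{3}}, x = 1. Verdict: terminating at k = 7: the factor (-7)_k kills every later term; summing the 8 survivors is exact. Hence: \frac{732500706113889}{2658848997376}.

First insight: x = 1 and the product of the first k integers (C = 3/2) is k!.
Adjacent-term ratio: r(k) = 1 * (k-7) (k-\frac{5}{2}) / [(k+\frac{1}{5}) (k+\frac{4}{3}) (k+1)] - rational in k. x = 1; t_0 = \frac{3}{2}; negate the roots.


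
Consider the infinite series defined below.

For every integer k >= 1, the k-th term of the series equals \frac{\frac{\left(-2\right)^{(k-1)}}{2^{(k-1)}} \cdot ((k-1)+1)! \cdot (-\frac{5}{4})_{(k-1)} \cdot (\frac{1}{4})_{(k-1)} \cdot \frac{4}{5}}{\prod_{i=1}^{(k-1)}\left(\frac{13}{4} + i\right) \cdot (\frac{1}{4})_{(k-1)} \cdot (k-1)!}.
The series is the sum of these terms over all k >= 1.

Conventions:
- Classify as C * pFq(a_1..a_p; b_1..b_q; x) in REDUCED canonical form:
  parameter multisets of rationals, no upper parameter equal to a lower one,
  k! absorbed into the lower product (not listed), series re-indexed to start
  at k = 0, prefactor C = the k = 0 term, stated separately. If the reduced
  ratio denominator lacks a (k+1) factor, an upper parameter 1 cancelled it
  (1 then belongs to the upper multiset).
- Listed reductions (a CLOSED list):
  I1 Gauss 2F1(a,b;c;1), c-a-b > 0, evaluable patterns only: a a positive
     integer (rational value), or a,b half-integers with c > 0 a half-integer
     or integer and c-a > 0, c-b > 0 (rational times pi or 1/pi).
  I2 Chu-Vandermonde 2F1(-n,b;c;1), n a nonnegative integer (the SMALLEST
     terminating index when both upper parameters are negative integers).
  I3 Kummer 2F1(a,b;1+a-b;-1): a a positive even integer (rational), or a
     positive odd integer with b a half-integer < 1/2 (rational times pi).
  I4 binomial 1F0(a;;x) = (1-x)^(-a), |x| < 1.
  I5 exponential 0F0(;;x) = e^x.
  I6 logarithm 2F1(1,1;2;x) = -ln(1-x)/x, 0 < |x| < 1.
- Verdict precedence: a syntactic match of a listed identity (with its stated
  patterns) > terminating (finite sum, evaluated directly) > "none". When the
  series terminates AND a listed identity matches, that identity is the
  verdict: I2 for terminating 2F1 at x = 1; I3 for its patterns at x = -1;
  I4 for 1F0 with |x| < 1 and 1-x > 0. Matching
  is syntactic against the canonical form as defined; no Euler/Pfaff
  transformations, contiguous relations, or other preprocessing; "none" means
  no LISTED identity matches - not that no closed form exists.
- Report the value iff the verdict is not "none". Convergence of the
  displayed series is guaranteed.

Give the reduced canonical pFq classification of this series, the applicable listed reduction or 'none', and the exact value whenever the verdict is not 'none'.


Key step: from the first term \frac{4}{5}: the factorial ratio (C = 4/5) (k+a-1)!/(a-1)! is a rising factorial (a)_k.
Ratio: r(k) = -1 * (k-\frac{5}{4}) (k+2) / [(k+\frac{17}{4}) (k+1)] ; factor over Q: parameters, x = -1, and C = \frac{4}{5}.

At argument -1: a 2F1 with upper {-\frac{5}{4}, 2}, lower {\frac{17}{4}}, scaled by C = \frac{4}{5}. Verdict: Kummer's theorem (I3) matches (x = -1; c = \frac{17}{4} equals 1+a-b for upper {-\frac{5}{4}, 2}: listed pattern). Sum: \frac{13}{10}.


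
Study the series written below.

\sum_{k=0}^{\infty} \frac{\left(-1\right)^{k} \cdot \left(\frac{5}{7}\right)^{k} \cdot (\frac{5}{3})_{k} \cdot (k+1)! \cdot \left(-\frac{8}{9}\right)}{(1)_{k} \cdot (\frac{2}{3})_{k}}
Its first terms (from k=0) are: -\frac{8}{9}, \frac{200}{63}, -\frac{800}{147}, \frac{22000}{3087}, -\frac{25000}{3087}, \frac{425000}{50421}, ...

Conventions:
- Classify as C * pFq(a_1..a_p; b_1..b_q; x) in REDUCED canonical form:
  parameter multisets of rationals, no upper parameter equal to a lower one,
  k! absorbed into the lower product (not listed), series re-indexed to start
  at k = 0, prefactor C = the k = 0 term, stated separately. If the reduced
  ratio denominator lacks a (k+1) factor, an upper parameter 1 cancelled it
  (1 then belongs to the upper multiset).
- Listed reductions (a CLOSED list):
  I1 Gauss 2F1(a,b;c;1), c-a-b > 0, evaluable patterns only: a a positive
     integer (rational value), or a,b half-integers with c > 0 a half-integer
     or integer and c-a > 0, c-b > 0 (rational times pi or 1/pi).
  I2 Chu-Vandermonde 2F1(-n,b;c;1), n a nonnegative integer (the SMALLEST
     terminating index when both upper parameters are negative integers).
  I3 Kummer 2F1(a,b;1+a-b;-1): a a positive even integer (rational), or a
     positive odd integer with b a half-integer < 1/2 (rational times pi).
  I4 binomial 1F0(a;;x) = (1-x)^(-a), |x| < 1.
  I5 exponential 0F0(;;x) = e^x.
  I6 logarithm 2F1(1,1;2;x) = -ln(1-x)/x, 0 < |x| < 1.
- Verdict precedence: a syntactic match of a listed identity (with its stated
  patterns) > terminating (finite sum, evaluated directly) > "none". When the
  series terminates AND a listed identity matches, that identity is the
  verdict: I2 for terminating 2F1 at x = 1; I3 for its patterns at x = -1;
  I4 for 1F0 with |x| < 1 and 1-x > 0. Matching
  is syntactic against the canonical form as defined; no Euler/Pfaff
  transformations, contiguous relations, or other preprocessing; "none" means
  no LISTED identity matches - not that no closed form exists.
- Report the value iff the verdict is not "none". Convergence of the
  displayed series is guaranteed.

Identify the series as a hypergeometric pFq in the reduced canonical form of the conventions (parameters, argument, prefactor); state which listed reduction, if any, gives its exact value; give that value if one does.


At argument -\frac{5}{7}: a 2F1 with upper {\frac{5}{3}, 2}, lower {\frac{2}{3}}, scaled by C = -\frac{8}{9}. Verdict: none. Every listed pattern misses the 2F1 form at -\frac{5}{7}, upper {\frac{5}{3}, 2}.

Key observation: t_0 = -\frac{8}{9} here, and the factorial ratio (C = -8/9, x = -5/7) (k+a-1)!/(a-1)! is a rising factorial (a)_k.
Consecutive-term ratio: r(k) = -\frac{5}{7} * (k+\frac{5}{3}) (k+2) / [(k+\frac{2}{3}) (k+1)] - poly over poly, x = -\frac{5}{7} from leading terms; C = -\frac{8}{9} at k = 0.


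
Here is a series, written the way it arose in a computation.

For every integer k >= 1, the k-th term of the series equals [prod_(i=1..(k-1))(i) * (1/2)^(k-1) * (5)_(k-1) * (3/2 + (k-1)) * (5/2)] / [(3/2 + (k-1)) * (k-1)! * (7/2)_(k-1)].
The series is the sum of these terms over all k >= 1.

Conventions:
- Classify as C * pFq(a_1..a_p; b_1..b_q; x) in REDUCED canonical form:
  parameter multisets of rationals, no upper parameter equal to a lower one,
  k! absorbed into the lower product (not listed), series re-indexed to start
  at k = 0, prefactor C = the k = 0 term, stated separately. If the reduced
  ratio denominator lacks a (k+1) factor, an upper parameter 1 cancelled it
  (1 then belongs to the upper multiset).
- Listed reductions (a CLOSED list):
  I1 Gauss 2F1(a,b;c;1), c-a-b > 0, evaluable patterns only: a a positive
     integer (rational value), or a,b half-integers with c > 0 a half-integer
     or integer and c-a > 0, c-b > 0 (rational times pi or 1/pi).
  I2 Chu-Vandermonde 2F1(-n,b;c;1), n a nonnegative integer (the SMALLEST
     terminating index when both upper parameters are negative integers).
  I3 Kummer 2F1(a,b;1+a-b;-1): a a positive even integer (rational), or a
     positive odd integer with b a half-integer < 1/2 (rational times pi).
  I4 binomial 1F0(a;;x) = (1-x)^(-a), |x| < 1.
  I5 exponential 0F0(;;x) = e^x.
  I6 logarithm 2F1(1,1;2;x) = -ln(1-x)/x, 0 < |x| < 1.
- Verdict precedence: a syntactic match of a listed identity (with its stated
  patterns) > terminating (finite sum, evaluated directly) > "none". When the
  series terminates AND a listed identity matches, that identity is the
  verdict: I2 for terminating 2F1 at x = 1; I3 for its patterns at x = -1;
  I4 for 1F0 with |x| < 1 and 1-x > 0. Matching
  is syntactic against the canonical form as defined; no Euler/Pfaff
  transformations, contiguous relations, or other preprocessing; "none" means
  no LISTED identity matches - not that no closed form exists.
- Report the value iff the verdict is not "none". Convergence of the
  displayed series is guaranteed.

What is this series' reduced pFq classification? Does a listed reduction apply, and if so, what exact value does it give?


At argument 1/2: a 2F1 with upper {1, 5}, lower {7/2}, scaled by C = 5/2. Verdict: none. No listed pattern accepts 2F1(1, 5; 7/2; 1/2).

The tell: with t_0 = 5/2, the running product (C = 5/2, x = 1/2) telescopes to a rising factorial.
Consecutive-term ratio: r(k) = (1/2) * (k+1) (k+5) / [(k+7/2) (k+1)] - rational; roots negated = parameters, x = (1/2), C = 5/2.


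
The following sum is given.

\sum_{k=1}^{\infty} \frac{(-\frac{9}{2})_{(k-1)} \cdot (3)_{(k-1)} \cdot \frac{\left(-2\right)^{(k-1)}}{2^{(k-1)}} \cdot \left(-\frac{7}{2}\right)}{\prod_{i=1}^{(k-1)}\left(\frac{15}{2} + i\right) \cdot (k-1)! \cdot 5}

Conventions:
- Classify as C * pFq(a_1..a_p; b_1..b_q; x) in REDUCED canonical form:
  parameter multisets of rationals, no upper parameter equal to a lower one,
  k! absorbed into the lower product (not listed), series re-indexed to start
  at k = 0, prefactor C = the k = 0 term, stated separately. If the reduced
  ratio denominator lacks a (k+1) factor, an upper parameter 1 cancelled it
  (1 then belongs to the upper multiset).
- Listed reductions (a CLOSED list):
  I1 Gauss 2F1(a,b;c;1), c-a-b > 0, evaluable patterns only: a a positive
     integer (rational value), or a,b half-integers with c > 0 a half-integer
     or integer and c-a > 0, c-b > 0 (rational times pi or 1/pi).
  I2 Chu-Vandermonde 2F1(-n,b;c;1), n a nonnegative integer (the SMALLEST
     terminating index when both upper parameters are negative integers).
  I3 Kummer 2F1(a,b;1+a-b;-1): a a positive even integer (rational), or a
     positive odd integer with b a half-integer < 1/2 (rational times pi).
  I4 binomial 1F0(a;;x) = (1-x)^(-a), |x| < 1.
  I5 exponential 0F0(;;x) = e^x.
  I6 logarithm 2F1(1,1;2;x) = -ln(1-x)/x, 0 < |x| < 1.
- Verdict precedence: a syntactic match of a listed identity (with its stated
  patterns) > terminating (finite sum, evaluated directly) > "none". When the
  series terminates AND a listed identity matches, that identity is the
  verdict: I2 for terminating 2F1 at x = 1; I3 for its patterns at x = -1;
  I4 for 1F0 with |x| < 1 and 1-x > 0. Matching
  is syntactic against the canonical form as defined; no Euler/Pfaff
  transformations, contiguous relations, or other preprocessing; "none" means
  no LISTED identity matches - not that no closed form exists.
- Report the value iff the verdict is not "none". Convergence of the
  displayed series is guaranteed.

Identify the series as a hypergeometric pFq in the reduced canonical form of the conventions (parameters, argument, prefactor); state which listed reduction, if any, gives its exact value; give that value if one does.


At argument -1: a 2F1 with upper {-\frac{9}{2}, 3}, lower {\frac{17}{2}}, scaled by C = -\frac{7}{10}. Verdict: this is Kummer's theorem (I3) (x = -1; c = \frac{17}{2} equals 1+a-b for upper {-\frac{9}{2}, 3}: listed pattern). Value: \left(-\frac{63063}{65536}\right) \cdot \pi.

The tell: t_0 being -\frac{7}{10}, the constant factors (C = -7/10) combine into one prefactor.
Term ratio: r(k) = -1 * (k-\frac{9}{2}) (k+3) / [(k+\frac{17}{2}) (k+1)] ; factor over Q: parameters, x = -1, and C = -\frac{7}{10}.


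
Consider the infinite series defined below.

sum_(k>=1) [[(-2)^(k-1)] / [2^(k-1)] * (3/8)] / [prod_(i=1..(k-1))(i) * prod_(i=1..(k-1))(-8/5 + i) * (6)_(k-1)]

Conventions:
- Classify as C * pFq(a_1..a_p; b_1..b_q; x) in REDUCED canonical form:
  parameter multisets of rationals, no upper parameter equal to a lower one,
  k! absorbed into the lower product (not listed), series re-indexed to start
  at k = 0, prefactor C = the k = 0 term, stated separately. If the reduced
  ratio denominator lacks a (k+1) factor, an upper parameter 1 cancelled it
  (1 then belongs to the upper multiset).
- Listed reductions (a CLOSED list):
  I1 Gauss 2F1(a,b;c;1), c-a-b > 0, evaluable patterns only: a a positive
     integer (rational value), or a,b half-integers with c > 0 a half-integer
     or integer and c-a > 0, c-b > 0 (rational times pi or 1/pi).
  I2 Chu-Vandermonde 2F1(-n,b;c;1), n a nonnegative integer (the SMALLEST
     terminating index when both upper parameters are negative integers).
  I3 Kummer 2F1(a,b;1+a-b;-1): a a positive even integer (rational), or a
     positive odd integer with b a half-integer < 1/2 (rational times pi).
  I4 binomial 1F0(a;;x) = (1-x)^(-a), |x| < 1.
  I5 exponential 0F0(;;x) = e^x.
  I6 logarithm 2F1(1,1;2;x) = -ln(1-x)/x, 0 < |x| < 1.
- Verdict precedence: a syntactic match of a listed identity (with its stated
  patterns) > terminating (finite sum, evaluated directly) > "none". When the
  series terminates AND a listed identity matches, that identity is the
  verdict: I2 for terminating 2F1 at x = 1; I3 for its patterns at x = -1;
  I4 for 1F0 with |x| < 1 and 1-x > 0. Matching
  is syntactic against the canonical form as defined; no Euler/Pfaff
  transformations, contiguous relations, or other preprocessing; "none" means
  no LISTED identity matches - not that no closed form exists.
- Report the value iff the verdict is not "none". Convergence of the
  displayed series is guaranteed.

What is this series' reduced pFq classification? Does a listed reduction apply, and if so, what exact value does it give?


This is 3/8 * 0F2(-; -3/5, 6; -1) in reduced canonical form. Verdict: none. No listed pattern accepts 0F2(-; -3/5, 6; -1).

First insight: t_0 being 3/8, the two k-th powers (C = 3/8, x = -1) combine into one argument.
Adjacent-term ratio: r(k) = (-1) * 1 / [(k-3/5) (k+6) (k+1)] ; factor over Q: parameters, x = (-1), and C = 3/8.
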